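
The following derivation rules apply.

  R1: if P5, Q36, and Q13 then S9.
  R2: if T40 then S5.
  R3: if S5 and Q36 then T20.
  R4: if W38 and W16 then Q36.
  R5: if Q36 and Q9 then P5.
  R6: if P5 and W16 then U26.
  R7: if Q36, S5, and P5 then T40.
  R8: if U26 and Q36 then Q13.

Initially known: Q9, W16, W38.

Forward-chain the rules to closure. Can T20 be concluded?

T20 would need S5 and Q36 (R3), but S5 is never established.

No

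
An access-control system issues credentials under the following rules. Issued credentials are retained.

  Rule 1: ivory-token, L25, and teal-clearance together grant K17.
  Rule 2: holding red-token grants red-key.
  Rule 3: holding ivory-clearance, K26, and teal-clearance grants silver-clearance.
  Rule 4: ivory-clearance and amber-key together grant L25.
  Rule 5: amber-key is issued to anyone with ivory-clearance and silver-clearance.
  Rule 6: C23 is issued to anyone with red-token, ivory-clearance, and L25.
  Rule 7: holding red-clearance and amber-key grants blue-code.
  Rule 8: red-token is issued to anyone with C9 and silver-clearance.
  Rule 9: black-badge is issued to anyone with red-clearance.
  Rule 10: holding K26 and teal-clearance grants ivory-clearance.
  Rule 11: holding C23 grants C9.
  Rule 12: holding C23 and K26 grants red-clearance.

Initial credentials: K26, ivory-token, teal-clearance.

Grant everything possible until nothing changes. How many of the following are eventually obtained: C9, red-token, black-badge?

0

C9 would need C23 (Rule 11), but C23 is never granted.
red-token would need C9 and silver-clearance (Rule 8), but C9 is never granted.
black-badge would need red-clearance (Rule 9), but red-clearance is never granted.
None of the 3 are reached.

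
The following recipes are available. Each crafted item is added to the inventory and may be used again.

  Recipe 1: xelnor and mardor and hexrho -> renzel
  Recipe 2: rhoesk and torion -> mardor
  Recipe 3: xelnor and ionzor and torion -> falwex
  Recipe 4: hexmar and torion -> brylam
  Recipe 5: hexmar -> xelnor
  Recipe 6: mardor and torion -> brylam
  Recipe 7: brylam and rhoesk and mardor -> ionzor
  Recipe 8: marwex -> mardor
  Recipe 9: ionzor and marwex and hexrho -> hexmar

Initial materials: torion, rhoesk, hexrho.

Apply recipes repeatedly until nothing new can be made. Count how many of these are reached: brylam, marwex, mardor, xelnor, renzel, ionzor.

rhoesk and torion -> mardor (Recipe 2).
mardor and torion -> brylam (Recipe 6).
Using Recipe 7, brylam, rhoesk, and mardor make ionzor.
brylam: reached.
No rule produces marwex, and it is not given.
mardor: reached.
xelnor would need hexmar (Recipe 5), but hexmar is never obtained.
renzel would need xelnor, mardor, and hexrho (Recipe 1), but xelnor is never obtained.
ionzor: reached.
Reached: brylam, mardor, and ionzor — 3 of the 6.

3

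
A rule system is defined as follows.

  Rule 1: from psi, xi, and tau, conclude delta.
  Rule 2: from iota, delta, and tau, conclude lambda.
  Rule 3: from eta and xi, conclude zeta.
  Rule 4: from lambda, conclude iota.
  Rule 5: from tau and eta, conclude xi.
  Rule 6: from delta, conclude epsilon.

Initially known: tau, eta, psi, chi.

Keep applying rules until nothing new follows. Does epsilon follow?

Yes

tau and eta hold, so xi follows (Rule 5).
psi, xi, and tau hold, so delta follows (Rule 1).
From delta, Rule 6 gives epsilon.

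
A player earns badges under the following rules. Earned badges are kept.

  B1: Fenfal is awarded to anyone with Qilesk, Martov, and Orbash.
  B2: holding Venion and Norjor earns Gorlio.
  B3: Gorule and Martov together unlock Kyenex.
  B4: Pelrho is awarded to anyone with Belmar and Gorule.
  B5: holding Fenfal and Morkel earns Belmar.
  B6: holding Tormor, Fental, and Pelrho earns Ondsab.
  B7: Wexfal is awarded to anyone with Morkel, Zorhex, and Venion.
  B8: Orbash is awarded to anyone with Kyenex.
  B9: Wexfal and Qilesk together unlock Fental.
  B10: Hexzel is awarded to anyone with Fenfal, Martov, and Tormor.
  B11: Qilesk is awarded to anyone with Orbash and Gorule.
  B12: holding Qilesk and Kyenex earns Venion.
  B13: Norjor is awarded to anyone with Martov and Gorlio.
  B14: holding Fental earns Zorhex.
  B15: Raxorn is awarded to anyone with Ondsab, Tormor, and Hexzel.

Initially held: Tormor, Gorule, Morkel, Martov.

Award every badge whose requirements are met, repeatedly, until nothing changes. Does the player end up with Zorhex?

Zorhex would need Fental (B14), but Fental is never earned.

No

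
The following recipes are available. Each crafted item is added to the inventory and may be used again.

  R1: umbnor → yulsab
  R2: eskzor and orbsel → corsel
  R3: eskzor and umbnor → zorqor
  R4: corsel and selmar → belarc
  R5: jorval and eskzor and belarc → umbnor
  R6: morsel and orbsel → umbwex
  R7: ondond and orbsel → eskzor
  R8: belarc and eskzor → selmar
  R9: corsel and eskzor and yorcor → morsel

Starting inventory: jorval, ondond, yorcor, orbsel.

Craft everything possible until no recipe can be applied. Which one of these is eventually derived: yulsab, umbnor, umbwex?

ondond and orbsel → eskzor (R7).
Using R2, eskzor and orbsel make corsel.
Using R9, corsel, eskzor, and yorcor make morsel.
Using R6, morsel and orbsel make umbwex.
yulsab would need umbnor (R1), but umbnor is never obtained. umbnor would need jorval, eskzor, and belarc (R5), but belarc is never obtained.

umbwex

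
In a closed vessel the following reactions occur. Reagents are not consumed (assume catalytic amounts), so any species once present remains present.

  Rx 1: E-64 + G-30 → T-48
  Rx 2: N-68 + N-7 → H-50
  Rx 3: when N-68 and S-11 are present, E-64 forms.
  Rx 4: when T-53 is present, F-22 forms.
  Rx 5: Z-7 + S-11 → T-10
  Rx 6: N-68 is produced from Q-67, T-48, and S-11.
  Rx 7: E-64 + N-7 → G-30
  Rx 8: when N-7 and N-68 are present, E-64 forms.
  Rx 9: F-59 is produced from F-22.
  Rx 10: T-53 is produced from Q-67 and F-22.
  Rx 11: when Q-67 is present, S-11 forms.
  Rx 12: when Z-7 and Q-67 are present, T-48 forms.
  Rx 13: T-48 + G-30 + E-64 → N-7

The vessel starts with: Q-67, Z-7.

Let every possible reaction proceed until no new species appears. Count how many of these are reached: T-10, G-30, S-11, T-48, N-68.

Z-7 and Q-67 present → T-48 forms (Rx 12).
Q-67 present → S-11 forms (Rx 11).
Q-67, T-48, and S-11 present → N-68 forms (Rx 6).
Z-7 and S-11 present → T-10 forms (Rx 5).
T-10: reached.
G-30 would need E-64 and N-7 (Rx 7), but N-7 never forms.
S-11: reached.
T-48: reached.
N-68: reached.
Reached: T-10, S-11, T-48, and N-68 — 4 of the 5.

4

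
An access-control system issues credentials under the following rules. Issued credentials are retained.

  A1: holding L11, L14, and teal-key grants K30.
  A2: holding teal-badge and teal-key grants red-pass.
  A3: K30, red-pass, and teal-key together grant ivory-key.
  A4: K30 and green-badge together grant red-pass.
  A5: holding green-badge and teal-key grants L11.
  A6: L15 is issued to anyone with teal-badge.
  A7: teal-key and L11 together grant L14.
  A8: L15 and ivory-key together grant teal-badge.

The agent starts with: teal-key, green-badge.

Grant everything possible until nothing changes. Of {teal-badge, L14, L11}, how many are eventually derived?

2

Holding green-badge and teal-key grants L11 (A5).
Holding teal-key and L11 grants L14 (A7).
teal-badge would need L15 and ivory-key (A8), but L15 is never granted.
L14: reached.
L11: reached.
Reached: L14 and L11 — 2 of the 3.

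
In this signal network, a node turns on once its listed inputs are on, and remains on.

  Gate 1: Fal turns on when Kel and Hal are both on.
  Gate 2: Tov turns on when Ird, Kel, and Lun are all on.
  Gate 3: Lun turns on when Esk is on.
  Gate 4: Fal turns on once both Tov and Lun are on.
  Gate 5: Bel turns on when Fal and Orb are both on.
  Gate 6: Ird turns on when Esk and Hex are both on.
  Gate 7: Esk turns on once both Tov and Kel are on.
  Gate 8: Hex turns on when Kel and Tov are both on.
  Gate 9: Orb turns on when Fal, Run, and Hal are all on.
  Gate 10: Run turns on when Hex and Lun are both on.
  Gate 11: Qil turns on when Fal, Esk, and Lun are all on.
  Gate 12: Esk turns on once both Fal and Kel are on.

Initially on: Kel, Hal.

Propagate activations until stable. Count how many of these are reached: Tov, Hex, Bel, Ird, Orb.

0

Tov would need Ird, Kel, and Lun (Gate 2), but Ird never turns on.
Hex would need Kel and Tov (Gate 8), but Tov never turns on.
Bel would need Fal and Orb (Gate 5), but Orb never turns on.
Ird would need Esk and Hex (Gate 6), but Hex never turns on.
Orb would need Fal, Run, and Hal (Gate 9), but Run never turns on.
None of the 5 are reached.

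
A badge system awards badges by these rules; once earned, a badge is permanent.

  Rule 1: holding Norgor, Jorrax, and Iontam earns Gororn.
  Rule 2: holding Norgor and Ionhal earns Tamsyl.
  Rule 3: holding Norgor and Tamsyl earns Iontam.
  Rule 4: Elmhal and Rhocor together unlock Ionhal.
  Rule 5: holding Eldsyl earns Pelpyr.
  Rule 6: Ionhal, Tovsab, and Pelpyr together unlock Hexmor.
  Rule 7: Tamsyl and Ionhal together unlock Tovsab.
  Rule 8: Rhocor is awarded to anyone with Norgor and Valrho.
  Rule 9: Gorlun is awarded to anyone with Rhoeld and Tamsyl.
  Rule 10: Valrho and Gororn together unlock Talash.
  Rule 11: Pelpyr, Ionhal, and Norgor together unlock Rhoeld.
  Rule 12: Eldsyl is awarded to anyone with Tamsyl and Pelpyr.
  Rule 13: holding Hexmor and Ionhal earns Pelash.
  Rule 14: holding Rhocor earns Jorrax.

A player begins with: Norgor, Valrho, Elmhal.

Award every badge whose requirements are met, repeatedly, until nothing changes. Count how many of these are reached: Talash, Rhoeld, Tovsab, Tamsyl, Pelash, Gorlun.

3

With Norgor and Valrho, Rhocor is earned (Rule 8).
With Elmhal and Rhocor, Ionhal is earned (Rule 4).
With Rhocor, Jorrax is earned (Rule 14).
With Norgor and Ionhal, Tamsyl is earned (Rule 2).
With Tamsyl and Ionhal, Tovsab is earned (Rule 7).
With Norgor and Tamsyl, Iontam is earned (Rule 3).
With Norgor, Jorrax, and Iontam, Gororn is earned (Rule 1).
With Valrho and Gororn, Talash is earned (Rule 10).
Talash: reached.
Rhoeld would need Pelpyr, Ionhal, and Norgor (Rule 11), but Pelpyr is never earned.
Tovsab: reached.
Tamsyl: reached.
Pelash would need Hexmor and Ionhal (Rule 13), but Hexmor is never earned.
Gorlun would need Rhoeld and Tamsyl (Rule 9), but Rhoeld is never earned.
Reached: Talash, Tovsab, and Tamsyl — 3 of the 6.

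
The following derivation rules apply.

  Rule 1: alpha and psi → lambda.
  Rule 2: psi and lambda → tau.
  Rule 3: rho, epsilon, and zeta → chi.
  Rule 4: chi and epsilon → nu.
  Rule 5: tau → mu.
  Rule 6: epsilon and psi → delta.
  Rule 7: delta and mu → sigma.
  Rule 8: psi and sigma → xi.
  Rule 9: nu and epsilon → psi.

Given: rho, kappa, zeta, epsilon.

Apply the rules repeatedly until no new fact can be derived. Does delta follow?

From rho, epsilon, and zeta, Rule 3 gives chi.
From chi and epsilon, Rule 4 gives nu.
From nu and epsilon, Rule 9 gives psi.
From epsilon and psi, Rule 6 gives delta.

Yes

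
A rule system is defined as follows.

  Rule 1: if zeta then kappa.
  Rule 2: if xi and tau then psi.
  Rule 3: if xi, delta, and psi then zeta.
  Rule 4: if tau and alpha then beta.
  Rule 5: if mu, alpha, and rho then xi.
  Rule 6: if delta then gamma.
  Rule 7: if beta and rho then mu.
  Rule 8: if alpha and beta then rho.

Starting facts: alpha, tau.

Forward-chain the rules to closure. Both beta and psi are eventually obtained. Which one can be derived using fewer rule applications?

beta: From tau and alpha, Rule 4 gives beta. [1 rule application]
psi: From tau and alpha, Rule 4 gives beta. alpha and beta hold, so rho follows (Rule 8). beta and rho hold, so mu follows (Rule 7). From mu, alpha, and rho, Rule 5 gives xi. From xi and tau, Rule 2 gives psi. [5 rule applications]
beta needs fewer.

beta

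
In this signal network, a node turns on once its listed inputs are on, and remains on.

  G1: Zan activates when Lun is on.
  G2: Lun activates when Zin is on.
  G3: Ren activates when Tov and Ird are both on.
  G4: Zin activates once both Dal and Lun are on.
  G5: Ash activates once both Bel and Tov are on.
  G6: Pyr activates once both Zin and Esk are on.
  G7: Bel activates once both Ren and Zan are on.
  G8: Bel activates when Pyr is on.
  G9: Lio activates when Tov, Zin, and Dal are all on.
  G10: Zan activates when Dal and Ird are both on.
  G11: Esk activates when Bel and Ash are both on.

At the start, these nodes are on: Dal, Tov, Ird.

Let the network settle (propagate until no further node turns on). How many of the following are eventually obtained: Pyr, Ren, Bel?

Dal and Ird are on, so Zan activates (G10).
Tov and Ird are on, so Ren activates (G3).
Ren and Zan are on, so Bel activates (G7).
Pyr would need Zin and Esk (G6), but Zin never turns on.
Ren: reached.
Bel: reached.
Reached: Ren and Bel — 2 of the 3.

2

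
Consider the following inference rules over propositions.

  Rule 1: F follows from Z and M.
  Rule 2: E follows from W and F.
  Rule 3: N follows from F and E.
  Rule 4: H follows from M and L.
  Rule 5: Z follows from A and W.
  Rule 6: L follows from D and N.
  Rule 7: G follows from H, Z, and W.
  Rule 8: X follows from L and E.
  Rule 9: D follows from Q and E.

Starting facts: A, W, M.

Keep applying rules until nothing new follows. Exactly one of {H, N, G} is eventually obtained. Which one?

N

A and W hold, so Z follows (Rule 5).
Z and M hold, so F follows (Rule 1).
From W and F, Rule 2 gives E.
F and E hold, so N follows (Rule 3).
H would need M and L (Rule 4), but L is never established. G would need H, Z, and W (Rule 7), but H is never established.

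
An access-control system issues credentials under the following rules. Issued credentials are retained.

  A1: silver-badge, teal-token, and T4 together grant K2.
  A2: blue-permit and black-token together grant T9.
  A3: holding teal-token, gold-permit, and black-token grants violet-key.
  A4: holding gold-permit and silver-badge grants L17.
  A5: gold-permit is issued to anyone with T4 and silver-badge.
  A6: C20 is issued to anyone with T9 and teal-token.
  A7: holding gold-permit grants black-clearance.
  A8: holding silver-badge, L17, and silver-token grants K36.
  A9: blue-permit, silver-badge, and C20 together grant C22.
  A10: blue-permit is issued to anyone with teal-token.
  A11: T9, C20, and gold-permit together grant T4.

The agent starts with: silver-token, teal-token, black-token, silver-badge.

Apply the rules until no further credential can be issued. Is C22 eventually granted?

Holding teal-token grants blue-permit (A10).
Holding blue-permit and black-token grants T9 (A2).
Holding T9 and teal-token grants C20 (A6).
Holding blue-permit, silver-badge, and C20 grants C22 (A9).

Yes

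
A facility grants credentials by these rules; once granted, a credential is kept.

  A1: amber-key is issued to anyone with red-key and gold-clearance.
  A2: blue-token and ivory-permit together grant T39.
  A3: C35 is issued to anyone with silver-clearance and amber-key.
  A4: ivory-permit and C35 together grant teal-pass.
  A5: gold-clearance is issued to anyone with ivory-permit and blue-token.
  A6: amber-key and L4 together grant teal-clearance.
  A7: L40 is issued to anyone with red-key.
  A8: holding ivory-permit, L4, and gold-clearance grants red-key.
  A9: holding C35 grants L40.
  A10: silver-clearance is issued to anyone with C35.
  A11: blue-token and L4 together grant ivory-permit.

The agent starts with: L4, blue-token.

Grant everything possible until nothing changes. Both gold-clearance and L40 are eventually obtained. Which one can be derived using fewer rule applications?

gold-clearance

gold-clearance: Holding blue-token and L4 grants ivory-permit (A11). Holding ivory-permit and blue-token grants gold-clearance (A5). [2 rule applications]
L40: Holding blue-token and L4 grants ivory-permit (A11). Holding ivory-permit and blue-token grants gold-clearance (A5). Holding ivory-permit, L4, and gold-clearance grants red-key (A8). Holding red-key grants L40 (A7). [4 rule applications]
gold-clearance needs fewer.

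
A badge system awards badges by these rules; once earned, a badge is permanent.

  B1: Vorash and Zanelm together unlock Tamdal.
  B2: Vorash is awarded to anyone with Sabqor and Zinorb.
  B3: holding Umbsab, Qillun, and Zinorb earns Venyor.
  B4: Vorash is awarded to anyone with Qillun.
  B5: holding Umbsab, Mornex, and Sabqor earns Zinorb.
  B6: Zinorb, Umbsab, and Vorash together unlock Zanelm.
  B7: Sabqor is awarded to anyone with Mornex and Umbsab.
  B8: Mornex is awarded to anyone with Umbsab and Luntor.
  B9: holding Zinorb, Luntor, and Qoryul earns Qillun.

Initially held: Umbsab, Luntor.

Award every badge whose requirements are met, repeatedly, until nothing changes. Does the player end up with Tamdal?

With Umbsab and Luntor, Mornex is earned (B8).
With Mornex and Umbsab, Sabqor is earned (B7).
With Umbsab, Mornex, and Sabqor, Zinorb is earned (B5).
With Sabqor and Zinorb, Vorash is earned (B2).
With Zinorb, Umbsab, and Vorash, Zanelm is earned (B6).
With Vorash and Zanelm, Tamdal is earned (B1).

Yes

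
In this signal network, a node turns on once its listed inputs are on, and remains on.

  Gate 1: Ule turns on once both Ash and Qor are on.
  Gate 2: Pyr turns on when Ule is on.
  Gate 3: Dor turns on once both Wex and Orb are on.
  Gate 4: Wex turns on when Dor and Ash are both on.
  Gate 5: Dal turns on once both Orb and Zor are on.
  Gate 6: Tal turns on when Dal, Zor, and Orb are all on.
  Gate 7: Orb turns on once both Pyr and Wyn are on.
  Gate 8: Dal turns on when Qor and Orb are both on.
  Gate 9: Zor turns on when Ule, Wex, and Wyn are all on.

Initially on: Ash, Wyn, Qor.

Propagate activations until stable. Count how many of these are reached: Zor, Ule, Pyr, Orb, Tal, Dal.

4

Gate 1: Ash and Qor on → Ule on.
Gate 2: Ule on → Pyr on.
Gate 7: Pyr and Wyn on → Orb on.
Gate 8: Qor and Orb on → Dal on.
Zor would need Ule, Wex, and Wyn (Gate 9), but Wex never turns on.
Ule: reached.
Pyr: reached.
Orb: reached.
Tal would need Dal, Zor, and Orb (Gate 6), but Zor never turns on.
Dal: reached.
Reached: Ule, Pyr, Orb, and Dal — 4 of the 6.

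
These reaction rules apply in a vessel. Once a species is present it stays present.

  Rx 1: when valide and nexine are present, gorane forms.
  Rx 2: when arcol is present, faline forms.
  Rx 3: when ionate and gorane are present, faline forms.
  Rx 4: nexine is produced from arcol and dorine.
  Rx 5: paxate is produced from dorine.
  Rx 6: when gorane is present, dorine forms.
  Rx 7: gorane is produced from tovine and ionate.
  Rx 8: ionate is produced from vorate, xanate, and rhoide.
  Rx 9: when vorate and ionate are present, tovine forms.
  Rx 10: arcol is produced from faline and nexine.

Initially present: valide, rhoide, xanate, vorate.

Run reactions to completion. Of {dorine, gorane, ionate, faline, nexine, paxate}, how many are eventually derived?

5

vorate, xanate, and rhoide present → ionate forms (Rx 8).
vorate and ionate present → tovine forms (Rx 9).
tovine and ionate present → gorane forms (Rx 7).
ionate and gorane present → faline forms (Rx 3).
gorane present → dorine forms (Rx 6).
dorine present → paxate forms (Rx 5).
dorine: reached.
gorane: reached.
ionate: reached.
faline: reached.
nexine would need arcol and dorine (Rx 4), but arcol never forms.
paxate: reached.
Reached: dorine, gorane, ionate, faline, and paxate — 5 of the 6.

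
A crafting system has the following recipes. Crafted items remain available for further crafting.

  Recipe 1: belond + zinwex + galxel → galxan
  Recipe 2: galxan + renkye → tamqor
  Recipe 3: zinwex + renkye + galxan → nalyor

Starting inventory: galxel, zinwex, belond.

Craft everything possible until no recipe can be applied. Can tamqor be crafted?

tamqor would need galxan and renkye (Recipe 2), but renkye is never obtained.

No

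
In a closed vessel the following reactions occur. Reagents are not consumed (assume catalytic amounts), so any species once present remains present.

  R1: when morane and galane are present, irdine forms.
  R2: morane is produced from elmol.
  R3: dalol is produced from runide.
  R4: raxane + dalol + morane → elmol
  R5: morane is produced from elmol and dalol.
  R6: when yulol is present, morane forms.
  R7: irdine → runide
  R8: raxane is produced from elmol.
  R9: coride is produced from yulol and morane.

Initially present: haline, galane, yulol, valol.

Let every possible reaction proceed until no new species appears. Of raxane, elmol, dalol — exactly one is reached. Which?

yulol present → morane forms (R6).
morane and galane present → irdine forms (R1).
irdine present → runide forms (R7).
runide present → dalol forms (R3).
raxane would need elmol (R8), but elmol never forms. elmol would need raxane, dalol, and morane (R4), but raxane never forms.

dalol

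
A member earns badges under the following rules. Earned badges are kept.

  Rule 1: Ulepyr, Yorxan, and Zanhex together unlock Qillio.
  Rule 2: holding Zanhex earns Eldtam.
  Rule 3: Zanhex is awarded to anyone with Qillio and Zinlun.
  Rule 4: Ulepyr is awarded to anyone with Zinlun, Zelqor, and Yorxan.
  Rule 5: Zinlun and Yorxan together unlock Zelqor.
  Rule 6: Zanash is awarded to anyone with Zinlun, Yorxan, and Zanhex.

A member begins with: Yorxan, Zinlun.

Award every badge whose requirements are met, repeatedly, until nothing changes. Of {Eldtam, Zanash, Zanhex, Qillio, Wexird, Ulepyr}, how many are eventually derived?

1

With Zinlun and Yorxan, Zelqor is earned (Rule 5).
With Zinlun, Zelqor, and Yorxan, Ulepyr is earned (Rule 4).
Eldtam would need Zanhex (Rule 2), but Zanhex is never earned.
Zanash would need Zinlun, Yorxan, and Zanhex (Rule 6), but Zanhex is never earned.
Zanhex would need Qillio and Zinlun (Rule 3), but Qillio is never earned.
Qillio would need Ulepyr, Yorxan, and Zanhex (Rule 1), but Zanhex is never earned.
No rule produces Wexird, and it is not given.
Ulepyr: reached.
Reached: Ulepyr — 1 of the 6.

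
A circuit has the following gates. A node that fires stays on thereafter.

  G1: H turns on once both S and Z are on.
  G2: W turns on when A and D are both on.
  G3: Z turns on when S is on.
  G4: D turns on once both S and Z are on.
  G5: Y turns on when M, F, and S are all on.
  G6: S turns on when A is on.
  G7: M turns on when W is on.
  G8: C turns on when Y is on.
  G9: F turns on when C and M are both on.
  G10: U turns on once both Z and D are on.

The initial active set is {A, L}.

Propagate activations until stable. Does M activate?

Yes

G6: A on → S on.
S is on, so Z turns on (G3).
G4: S and Z on → D on.
A and D are on, so W turns on (G2).
W is on, so M turns on (G7).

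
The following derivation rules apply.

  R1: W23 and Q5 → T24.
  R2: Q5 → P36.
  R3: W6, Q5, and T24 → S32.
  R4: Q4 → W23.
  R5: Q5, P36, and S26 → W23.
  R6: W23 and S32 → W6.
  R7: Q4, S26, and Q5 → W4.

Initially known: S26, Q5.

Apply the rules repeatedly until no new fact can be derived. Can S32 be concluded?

S32 would need W6, Q5, and T24 (R3), but W6 is never established.

No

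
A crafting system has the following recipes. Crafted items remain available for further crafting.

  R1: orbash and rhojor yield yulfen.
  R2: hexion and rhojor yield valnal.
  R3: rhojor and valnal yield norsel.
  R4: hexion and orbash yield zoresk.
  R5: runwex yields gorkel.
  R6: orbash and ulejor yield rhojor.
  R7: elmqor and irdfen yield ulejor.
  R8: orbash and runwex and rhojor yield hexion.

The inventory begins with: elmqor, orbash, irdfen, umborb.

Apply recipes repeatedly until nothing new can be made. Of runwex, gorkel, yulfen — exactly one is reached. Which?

yulfen

Using R7, elmqor and irdfen make ulejor.
Using R6, orbash and ulejor make rhojor.
Using R1, orbash and rhojor make yulfen.
gorkel would need runwex (R5), but runwex is never obtained. No rule produces runwex, and it is not given.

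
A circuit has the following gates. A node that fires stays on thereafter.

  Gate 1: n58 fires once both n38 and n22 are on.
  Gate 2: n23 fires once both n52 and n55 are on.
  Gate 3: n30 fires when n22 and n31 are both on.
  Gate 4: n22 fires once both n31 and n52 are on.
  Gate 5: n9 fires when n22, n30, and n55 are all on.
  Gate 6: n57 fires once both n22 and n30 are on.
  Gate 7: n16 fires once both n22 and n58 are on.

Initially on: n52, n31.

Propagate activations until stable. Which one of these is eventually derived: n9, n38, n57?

n57

Gate 4: n31 and n52 on → n22 on.
Gate 3: n22 and n31 on → n30 on.
Gate 6: n22 and n30 on → n57 on.
n9 would need n22, n30, and n55 (Gate 5), but n55 never turns on. No rule produces n38, and it is not given.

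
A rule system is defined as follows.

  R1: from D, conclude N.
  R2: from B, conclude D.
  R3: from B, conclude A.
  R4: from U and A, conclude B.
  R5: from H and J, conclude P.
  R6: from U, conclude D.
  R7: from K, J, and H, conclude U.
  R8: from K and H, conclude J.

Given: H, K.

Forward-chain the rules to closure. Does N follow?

Yes

K and H hold, so J follows (R8).
K, J, and H hold, so U follows (R7).
From U, R6 gives D.
From D, R1 gives N.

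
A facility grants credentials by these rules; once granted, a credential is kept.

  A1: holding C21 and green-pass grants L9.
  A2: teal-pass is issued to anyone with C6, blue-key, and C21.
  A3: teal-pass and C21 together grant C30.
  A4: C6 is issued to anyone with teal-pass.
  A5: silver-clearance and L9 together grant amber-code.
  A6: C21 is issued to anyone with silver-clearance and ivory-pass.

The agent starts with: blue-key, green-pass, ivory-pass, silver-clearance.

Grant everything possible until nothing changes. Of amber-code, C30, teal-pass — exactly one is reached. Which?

Holding silver-clearance and ivory-pass grants C21 (A6).
Holding C21 and green-pass grants L9 (A1).
Holding silver-clearance and L9 grants amber-code (A5).
teal-pass would need C6, blue-key, and C21 (A2), but C6 is never granted. C30 would need teal-pass and C21 (A3), but teal-pass is never granted.

amber-code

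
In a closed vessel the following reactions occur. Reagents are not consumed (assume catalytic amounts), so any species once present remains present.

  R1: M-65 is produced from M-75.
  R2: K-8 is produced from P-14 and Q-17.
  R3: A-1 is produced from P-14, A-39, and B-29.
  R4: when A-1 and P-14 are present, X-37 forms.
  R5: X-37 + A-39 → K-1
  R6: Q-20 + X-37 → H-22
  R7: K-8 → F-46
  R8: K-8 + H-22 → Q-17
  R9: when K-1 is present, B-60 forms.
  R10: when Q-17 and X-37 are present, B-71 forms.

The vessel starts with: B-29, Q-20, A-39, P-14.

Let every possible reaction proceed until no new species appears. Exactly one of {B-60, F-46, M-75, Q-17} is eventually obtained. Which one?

B-60

P-14, A-39, and B-29 present → A-1 forms (R3).
A-1 and P-14 present → X-37 forms (R4).
X-37 and A-39 present → K-1 forms (R5).
K-1 present → B-60 forms (R9).
Q-17 would need K-8 and H-22 (R8), but K-8 never forms. F-46 would need K-8 (R7), but K-8 never forms. No rule produces M-75, and it is not given.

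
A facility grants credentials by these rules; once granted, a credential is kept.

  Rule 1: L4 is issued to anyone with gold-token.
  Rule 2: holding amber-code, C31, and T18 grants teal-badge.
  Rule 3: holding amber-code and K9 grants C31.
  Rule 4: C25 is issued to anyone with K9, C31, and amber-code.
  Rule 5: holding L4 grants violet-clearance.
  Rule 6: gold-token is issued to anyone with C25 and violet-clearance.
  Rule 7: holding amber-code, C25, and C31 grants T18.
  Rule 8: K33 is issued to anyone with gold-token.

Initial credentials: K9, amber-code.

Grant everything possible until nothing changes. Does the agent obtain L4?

No

L4 would need gold-token (Rule 1), but gold-token is never granted.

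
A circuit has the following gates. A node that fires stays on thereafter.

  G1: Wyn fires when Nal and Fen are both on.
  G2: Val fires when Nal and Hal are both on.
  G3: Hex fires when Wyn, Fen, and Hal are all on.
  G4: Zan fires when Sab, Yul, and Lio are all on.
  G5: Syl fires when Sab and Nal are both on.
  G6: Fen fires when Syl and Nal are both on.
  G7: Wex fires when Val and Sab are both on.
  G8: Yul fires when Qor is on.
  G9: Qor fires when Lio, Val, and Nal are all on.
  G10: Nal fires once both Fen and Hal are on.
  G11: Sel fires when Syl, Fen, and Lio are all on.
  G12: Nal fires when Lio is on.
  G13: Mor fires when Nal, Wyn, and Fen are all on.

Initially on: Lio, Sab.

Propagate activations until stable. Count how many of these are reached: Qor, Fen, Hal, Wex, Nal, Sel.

3

G12: Lio on → Nal on.
Sab and Nal are on, so Syl fires (G5).
G6: Syl and Nal on → Fen on.
G11: Syl, Fen, and Lio on → Sel on.
Qor would need Lio, Val, and Nal (G9), but Val never turns on.
Fen: reached.
No rule produces Hal, and it is not given.
Wex would need Val and Sab (G7), but Val never turns on.
Nal: reached.
Sel: reached.
Reached: Fen, Nal, and Sel — 3 of the 6.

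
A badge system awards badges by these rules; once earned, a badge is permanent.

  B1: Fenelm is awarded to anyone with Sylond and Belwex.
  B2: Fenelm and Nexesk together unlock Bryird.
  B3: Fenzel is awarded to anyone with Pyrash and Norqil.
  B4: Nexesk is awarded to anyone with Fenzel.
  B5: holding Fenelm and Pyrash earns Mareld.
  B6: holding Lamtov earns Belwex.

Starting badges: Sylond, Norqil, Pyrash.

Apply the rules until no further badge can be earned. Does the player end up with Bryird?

No

Bryird would need Fenelm and Nexesk (B2), but Fenelm is never earned.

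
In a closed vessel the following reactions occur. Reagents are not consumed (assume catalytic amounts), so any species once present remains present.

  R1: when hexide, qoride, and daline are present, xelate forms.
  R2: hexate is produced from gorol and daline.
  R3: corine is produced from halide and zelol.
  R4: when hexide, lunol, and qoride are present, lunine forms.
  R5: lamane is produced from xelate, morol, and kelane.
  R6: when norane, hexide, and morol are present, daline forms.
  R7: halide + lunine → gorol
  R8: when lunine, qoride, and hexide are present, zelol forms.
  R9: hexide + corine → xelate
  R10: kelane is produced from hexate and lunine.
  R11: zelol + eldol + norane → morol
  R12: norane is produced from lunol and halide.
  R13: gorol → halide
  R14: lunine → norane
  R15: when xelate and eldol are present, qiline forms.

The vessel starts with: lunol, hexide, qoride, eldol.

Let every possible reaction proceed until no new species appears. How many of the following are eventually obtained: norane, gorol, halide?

1

hexide, lunol, and qoride present → lunine forms (R4).
lunine present → norane forms (R14).
norane: reached.
gorol would need halide and lunine (R7), but halide never forms.
halide would need gorol (R13), but gorol never forms.
Reached: norane — 1 of the 3.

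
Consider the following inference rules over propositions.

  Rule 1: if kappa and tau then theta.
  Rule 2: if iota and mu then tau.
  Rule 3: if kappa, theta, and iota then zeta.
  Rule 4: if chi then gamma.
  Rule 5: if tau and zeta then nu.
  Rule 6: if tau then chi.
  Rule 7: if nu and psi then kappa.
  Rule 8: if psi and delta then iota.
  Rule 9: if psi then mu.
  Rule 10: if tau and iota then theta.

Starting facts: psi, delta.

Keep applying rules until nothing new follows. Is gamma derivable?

Yes

From psi and delta, Rule 8 gives iota.
From psi, Rule 9 gives mu.
From iota and mu, Rule 2 gives tau.
tau holds, so chi follows (Rule 6).
From chi, Rule 4 gives gamma.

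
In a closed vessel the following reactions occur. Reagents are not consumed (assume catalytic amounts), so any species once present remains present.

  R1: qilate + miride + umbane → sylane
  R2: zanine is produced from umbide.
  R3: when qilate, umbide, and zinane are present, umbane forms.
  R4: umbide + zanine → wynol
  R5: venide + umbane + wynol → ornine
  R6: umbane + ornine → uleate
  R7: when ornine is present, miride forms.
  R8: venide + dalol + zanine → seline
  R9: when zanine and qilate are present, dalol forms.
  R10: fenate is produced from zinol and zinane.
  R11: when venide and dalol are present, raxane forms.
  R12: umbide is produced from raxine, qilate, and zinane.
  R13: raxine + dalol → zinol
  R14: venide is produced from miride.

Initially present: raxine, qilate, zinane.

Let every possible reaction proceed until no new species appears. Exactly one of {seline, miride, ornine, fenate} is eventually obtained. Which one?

raxine, qilate, and zinane present → umbide forms (R12).
umbide present → zanine forms (R2).
zanine and qilate present → dalol forms (R9).
raxine and dalol present → zinol forms (R13).
zinol and zinane present → fenate forms (R10).
seline would need venide, dalol, and zanine (R8), but venide never forms. miride would need ornine (R7), but ornine never forms. ornine would need venide, umbane, and wynol (R5), but venide never forms.

fenate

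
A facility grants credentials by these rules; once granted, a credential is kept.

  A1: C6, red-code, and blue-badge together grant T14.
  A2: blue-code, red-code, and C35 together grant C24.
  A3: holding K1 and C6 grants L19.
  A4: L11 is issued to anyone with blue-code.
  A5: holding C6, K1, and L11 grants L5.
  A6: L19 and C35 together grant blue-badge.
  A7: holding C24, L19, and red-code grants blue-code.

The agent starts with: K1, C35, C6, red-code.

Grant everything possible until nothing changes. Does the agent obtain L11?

No

L11 would need blue-code (A4), but blue-code is never granted.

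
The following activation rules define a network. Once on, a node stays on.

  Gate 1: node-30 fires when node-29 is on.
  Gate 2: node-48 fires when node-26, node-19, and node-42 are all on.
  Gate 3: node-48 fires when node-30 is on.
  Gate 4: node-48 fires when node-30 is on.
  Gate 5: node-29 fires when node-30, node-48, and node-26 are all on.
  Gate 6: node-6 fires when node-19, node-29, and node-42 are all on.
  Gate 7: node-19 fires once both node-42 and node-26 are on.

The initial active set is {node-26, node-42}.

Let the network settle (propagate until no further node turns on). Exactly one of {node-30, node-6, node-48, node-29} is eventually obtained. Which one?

Gate 7: node-42 and node-26 on → node-19 on.
node-26, node-19, and node-42 are on, so node-48 fires (Gate 2).
node-30 would need node-29 (Gate 1), but node-29 never turns on. node-29 would need node-30, node-48, and node-26 (Gate 5), but node-30 never turns on. node-6 would need node-19, node-29, and node-42 (Gate 6), but node-29 never turns on.

node-48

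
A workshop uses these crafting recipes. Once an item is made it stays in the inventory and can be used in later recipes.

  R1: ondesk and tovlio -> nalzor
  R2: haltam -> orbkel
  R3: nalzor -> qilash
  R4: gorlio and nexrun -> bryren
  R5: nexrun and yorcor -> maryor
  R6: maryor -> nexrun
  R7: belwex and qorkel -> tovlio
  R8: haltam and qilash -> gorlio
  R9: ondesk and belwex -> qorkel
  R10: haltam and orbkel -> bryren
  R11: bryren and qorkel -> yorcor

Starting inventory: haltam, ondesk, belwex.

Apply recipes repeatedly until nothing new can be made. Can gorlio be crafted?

Yes

ondesk and belwex -> qorkel (R9).
belwex and qorkel -> tovlio (R7).
Using R1, ondesk and tovlio make nalzor.
Using R3, nalzor makes qilash.
Using R8, haltam and qilash make gorlio.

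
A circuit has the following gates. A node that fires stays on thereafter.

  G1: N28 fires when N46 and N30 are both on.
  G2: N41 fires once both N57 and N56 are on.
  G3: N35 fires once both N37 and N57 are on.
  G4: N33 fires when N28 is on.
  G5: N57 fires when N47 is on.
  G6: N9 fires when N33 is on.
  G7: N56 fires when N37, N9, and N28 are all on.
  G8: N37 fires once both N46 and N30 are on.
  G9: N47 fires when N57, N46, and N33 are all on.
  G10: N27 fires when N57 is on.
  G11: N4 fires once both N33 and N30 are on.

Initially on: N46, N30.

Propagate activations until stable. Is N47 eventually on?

No

N47 would need N57, N46, and N33 (G9), but N57 never turns on.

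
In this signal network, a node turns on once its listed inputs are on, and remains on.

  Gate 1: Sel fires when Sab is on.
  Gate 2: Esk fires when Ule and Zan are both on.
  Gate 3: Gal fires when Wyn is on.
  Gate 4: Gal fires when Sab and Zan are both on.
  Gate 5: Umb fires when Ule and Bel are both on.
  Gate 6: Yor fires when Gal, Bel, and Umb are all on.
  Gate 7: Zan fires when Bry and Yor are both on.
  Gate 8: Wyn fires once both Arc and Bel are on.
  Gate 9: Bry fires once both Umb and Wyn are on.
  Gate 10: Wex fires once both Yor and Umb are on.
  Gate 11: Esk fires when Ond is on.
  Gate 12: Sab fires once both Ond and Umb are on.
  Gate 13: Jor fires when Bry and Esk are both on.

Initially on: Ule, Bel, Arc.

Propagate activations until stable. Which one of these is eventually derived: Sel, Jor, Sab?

Arc and Bel are on, so Wyn fires (Gate 8).
Gate 5: Ule and Bel on → Umb on.
Wyn is on, so Gal fires (Gate 3).
Gate 9: Umb and Wyn on → Bry on.
Gate 6: Gal, Bel, and Umb on → Yor on.
Bry and Yor are on, so Zan fires (Gate 7).
Ule and Zan are on, so Esk fires (Gate 2).
Gate 13: Bry and Esk on → Jor on.
Sab would need Ond and Umb (Gate 12), but Ond never turns on. Sel would need Sab (Gate 1), but Sab never turns on.

Jor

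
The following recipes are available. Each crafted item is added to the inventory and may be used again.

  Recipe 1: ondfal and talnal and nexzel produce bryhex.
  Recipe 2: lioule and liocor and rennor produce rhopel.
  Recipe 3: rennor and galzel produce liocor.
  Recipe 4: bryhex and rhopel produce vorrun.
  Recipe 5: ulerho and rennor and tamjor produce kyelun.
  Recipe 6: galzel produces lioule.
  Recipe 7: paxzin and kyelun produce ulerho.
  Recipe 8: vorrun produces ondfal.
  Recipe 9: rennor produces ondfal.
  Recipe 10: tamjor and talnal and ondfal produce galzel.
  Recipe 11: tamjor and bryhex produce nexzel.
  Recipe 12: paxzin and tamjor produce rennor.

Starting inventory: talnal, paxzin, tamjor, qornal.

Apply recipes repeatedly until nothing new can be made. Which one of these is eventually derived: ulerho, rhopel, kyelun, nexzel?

Using Recipe 12, paxzin and tamjor make rennor.
Using Recipe 9, rennor makes ondfal.
tamjor and talnal and ondfal → galzel (Recipe 10).
galzel → lioule (Recipe 6).
rennor and galzel → liocor (Recipe 3).
Using Recipe 2, lioule, liocor, and rennor make rhopel.
ulerho would need paxzin and kyelun (Recipe 7), but kyelun is never obtained. kyelun would need ulerho, rennor, and tamjor (Recipe 5), but ulerho is never obtained. nexzel would need tamjor and bryhex (Recipe 11), but bryhex is never obtained.

rhopel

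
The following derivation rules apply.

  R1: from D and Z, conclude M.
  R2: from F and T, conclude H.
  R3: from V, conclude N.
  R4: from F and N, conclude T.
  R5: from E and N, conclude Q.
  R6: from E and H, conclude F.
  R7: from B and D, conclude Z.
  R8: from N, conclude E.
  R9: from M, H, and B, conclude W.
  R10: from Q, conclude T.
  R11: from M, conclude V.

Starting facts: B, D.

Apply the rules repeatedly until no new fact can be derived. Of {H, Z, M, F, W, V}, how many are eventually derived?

3

From B and D, R7 gives Z.
D and Z hold, so M follows (R1).
From M, R11 gives V.
H would need F and T (R2), but F is never established.
Z: reached.
M: reached.
F would need E and H (R6), but H is never established.
W would need M, H, and B (R9), but H is never established.
V: reached.
Reached: Z, M, and V — 3 of the 6.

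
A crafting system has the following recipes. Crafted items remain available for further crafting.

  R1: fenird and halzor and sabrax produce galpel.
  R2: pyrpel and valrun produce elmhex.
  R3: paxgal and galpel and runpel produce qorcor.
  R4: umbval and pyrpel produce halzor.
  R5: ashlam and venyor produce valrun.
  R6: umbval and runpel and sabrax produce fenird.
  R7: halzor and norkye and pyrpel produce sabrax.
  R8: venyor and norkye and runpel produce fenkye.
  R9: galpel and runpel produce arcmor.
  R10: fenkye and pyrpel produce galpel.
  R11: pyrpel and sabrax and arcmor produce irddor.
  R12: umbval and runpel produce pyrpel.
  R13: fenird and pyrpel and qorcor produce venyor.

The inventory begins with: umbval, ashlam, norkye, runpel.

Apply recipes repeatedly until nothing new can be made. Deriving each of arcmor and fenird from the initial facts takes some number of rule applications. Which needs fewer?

fenird: Using R12, umbval and runpel make pyrpel. umbval and pyrpel → halzor (R4). Using R7, halzor, norkye, and pyrpel make sabrax. Using R6, umbval, runpel, and sabrax make fenird. [4 rule applications]
arcmor: umbval and runpel → pyrpel (R12). Using R4, umbval and pyrpel make halzor. halzor and norkye and pyrpel → sabrax (R7). Using R6, umbval, runpel, and sabrax make fenird. fenird and halzor and sabrax → galpel (R1). Using R9, galpel and runpel make arcmor. [6 rule applications]
fenird needs fewer.

fenird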